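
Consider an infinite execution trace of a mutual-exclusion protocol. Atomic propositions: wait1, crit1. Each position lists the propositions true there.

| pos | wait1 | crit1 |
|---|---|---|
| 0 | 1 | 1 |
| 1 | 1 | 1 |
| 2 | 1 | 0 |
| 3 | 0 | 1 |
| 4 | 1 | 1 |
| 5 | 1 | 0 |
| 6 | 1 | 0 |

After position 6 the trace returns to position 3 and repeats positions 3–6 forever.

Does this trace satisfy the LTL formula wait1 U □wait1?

No

Walking from position 0: at position 3, □wait1 has not yet held and wait1 fails, so wait1 U □wait1 is false.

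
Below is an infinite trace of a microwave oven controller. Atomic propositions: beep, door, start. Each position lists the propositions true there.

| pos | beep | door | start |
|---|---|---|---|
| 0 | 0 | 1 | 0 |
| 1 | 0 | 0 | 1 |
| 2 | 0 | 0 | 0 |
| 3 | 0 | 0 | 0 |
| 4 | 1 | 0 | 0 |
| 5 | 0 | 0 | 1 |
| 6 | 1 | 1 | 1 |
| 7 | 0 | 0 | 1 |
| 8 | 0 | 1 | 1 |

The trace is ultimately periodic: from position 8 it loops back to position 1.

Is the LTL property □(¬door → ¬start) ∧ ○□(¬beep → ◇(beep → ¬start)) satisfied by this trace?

¬door → ¬start must hold at every position from 0 onward. It fails at position 1, so □(¬door → ¬start) is false.
Positions where ¬door holds: 1, 2, 3, 4, 5, 7.
Check ¬start at each: 1→fails, 2→ok, 3→ok, 4→ok, 5→fails, 7→fails.
The position after 0 is 1; □(¬beep → ◇(beep → ¬start)) is true there.
At position 0: □(¬door → ¬start) is false; ○□(¬beep → ◇(beep → ¬start)) is true; so □(¬door → ¬start) ∧ ○□(¬beep → ◇(beep → ¬start)) is false.

No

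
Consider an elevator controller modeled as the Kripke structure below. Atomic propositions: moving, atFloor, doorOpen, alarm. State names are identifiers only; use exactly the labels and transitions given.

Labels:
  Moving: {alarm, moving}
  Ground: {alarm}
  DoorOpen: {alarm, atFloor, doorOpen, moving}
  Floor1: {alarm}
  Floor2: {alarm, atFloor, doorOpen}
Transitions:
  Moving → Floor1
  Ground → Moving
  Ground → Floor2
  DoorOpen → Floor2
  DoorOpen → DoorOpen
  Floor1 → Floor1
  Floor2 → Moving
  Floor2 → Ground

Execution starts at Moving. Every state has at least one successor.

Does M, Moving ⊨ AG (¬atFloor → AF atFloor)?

No

States satisfying ¬atFloor → AF atFloor: {DoorOpen, Floor2}.
States satisfying AG (¬atFloor → AF atFloor): ∅.
Floor1 is reachable from Moving and violates ¬atFloor → AF atFloor, so AG fails at Moving.
Moving ∉ Sat(AG (¬atFloor → AF atFloor)).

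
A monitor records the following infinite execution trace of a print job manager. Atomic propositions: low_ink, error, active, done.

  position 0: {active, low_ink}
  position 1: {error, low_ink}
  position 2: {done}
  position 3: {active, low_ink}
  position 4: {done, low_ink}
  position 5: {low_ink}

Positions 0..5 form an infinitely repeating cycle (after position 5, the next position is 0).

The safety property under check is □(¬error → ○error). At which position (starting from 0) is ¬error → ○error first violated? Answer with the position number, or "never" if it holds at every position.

Check ¬error → ○error at each position in order: 0 ✓, 1 ✓.
At position 2 the labels are {done} and the next position 3 has {active, low_ink}, so ¬error → ○error is false there. This is the first violation.

2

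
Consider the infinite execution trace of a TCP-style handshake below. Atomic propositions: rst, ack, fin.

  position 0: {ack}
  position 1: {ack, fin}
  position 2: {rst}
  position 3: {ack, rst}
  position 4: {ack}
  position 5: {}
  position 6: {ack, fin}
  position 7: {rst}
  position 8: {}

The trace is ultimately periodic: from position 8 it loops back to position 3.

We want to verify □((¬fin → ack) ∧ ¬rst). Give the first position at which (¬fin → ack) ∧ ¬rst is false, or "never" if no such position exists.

2

Check (¬fin → ack) ∧ ¬rst at each position in order: 0 ✓, 1 ✓.
At position 2 the labels are {rst}, so (¬fin → ack) ∧ ¬rst is false there. This is the first violation.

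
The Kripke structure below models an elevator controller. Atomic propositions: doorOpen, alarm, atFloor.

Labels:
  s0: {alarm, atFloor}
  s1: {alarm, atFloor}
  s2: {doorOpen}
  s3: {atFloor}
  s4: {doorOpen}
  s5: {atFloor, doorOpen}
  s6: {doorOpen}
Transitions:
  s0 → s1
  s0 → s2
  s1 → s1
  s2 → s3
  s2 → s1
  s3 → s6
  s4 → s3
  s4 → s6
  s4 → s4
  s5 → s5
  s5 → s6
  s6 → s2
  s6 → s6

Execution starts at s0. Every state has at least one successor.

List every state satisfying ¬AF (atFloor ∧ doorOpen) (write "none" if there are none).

States satisfying atFloor ∧ doorOpen: {s5}.
States satisfying AF (atFloor ∧ doorOpen): {s5}.
States satisfying ¬AF (atFloor ∧ doorOpen): {s0, s1, s2, s3, s4, s6}.

{s0, s1, s2, s3, s4, s6}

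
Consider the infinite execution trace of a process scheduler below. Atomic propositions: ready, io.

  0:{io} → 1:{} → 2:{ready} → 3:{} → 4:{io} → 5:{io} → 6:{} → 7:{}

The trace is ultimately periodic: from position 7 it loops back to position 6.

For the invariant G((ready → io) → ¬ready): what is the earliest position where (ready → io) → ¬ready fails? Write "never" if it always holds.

(ready → io) → ¬ready holds at every position 0..7, and those are all the positions the trace ever visits, so the invariant G((ready → io) → ¬ready) is never violated.

never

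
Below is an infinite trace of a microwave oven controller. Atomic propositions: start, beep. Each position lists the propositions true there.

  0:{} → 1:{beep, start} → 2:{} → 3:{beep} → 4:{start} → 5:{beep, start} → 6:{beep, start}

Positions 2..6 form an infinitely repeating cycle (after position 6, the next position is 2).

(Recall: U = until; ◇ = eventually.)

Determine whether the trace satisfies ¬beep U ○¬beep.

Walking from position 0: ○¬beep first holds at position 1, and ¬beep holds at every earlier position along the way, so ¬beep U ○¬beep holds.

Satisfied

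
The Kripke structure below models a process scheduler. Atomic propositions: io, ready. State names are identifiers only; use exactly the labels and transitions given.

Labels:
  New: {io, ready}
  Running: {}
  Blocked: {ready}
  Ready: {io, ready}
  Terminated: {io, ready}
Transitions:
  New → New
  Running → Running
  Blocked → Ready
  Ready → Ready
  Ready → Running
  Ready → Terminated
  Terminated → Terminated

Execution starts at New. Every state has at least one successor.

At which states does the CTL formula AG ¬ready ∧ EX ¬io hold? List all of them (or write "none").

States satisfying ¬ready: {Running}.
States satisfying AG ¬ready: {Running}.
States satisfying ¬io: {Running, Blocked}.
States satisfying EX ¬io: {Running, Ready}.
States satisfying AG ¬ready ∧ EX ¬io: {Running}.

{Running}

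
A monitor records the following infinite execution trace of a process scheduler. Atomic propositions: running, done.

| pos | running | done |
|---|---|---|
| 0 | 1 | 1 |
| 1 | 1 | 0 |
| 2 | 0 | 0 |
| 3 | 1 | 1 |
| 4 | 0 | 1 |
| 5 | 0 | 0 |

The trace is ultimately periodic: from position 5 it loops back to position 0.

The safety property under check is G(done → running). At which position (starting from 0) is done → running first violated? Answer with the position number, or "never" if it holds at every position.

Check done → running at each position in order: 0 ✓, 1 ✓, 2 ✓, 3 ✓.
At position 4 the labels are {done}, so done → running is false there. This is the first violation.

4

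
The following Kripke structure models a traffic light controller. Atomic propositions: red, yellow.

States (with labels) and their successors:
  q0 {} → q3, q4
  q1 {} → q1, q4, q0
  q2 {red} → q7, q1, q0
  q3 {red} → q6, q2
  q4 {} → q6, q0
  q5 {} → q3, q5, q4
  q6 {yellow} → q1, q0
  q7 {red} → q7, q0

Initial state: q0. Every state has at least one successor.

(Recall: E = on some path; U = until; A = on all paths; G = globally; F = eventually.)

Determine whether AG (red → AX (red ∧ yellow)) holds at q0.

States satisfying red → AX (red ∧ yellow): {q0, q1, q4, q5, q6}.
States satisfying AG (red → AX (red ∧ yellow)): ∅.
q2 is reachable from q0 and violates red → AX (red ∧ yellow), so AG fails at q0.
q0 ∉ Sat(AG (red → AX (red ∧ yellow))).

No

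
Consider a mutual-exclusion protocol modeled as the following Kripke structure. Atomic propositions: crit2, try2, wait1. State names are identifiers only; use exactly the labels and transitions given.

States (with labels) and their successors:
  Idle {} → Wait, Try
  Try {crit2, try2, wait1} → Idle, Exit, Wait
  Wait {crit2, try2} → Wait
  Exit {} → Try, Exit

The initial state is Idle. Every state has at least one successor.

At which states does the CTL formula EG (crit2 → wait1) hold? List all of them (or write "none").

{Idle, Try, Exit}

States satisfying crit2 → wait1: {Idle, Try, Exit}.
States satisfying EG (crit2 → wait1): {Idle, Try, Exit}.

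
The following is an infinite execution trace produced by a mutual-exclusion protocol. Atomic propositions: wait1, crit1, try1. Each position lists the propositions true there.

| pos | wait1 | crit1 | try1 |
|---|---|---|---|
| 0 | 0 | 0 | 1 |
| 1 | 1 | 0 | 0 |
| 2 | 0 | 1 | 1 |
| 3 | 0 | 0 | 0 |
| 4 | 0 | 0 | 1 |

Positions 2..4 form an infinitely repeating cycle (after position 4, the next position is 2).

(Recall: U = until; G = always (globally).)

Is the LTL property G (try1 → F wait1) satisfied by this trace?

try1 → F wait1 must hold at every position from 0 onward. It fails at position 2, so G (try1 → F wait1) is false.
Positions where try1 holds: 0, 2, 4.
Check F wait1 at each: 0→ok, 2→fails, 4→fails.

Does not hold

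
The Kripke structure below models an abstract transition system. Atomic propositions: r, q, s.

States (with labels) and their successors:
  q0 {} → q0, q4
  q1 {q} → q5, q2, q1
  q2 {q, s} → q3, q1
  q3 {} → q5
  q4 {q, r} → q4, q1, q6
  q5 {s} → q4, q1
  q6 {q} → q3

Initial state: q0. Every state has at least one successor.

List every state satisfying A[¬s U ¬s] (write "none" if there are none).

States satisfying ¬s: {q0, q1, q3, q4, q6}.
States satisfying A[¬s U ¬s]: {q0, q1, q3, q4, q6}.

{q0, q1, q3, q4, q6}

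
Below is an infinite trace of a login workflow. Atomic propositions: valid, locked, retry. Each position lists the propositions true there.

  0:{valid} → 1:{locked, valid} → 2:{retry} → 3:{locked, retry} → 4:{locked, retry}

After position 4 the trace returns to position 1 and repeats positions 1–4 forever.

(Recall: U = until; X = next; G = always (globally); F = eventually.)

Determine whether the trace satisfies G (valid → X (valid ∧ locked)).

valid → X (valid ∧ locked) must hold at every position from 0 onward. It fails at position 1, so G (valid → X (valid ∧ locked)) is false.
Positions where valid holds: 0, 1.
Check X (valid ∧ locked) at each: 0→ok, 1→fails.

Does not hold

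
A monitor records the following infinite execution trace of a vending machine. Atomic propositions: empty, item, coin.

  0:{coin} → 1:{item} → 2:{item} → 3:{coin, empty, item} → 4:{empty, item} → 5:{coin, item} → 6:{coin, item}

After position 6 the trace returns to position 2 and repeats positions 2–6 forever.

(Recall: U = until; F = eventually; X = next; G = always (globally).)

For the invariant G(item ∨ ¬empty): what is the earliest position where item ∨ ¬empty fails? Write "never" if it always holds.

never

item ∨ ¬empty holds at every position 0..6, and those are all the positions the trace ever visits, so the invariant G(item ∨ ¬empty) is never violated.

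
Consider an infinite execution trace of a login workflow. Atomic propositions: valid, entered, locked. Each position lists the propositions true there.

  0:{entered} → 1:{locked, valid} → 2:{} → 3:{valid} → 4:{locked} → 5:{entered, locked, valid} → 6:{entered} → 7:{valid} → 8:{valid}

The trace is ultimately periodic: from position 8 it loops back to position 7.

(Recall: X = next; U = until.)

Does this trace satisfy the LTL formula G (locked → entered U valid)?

Violated

locked → entered U valid must hold at every position from 0 onward. It fails at position 4, so G (locked → entered U valid) is false.
Positions where locked holds: 1, 4, 5.
Check entered U valid at each: 1→ok, 4→fails, 5→ok.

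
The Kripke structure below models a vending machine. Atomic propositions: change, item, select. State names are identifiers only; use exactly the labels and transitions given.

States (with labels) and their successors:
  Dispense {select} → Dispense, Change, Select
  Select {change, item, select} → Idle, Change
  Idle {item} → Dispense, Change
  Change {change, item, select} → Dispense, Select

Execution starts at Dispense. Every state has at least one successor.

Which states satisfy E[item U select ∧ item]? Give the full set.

{Select, Idle, Change}

States satisfying item: {Select, Idle, Change}.
States satisfying select ∧ item: {Select, Change}.
States satisfying E[item U select ∧ item]: {Select, Idle, Change}.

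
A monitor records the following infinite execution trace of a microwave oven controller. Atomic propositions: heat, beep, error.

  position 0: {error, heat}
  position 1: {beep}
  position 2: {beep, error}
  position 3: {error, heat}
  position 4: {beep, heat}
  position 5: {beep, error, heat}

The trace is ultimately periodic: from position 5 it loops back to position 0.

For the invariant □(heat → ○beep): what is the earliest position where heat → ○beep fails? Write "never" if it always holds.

5

Check heat → ○beep at each position in order: 0 ✓, 1 ✓, 2 ✓, 3 ✓, 4 ✓.
At position 5 the labels are {beep, error, heat} and the next position 0 has {error, heat}, so heat → ○beep is false there. This is the first violation.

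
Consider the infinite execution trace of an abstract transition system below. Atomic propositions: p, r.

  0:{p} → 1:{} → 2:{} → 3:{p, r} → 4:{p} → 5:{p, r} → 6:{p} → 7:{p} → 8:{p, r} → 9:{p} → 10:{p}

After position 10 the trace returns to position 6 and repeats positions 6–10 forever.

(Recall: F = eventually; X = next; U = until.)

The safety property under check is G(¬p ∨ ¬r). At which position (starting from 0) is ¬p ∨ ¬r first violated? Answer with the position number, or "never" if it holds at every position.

Check ¬p ∨ ¬r at each position in order: 0 ✓, 1 ✓, 2 ✓.
At position 3 the labels are {p, r}, so ¬p ∨ ¬r is false there. This is the first violation.

3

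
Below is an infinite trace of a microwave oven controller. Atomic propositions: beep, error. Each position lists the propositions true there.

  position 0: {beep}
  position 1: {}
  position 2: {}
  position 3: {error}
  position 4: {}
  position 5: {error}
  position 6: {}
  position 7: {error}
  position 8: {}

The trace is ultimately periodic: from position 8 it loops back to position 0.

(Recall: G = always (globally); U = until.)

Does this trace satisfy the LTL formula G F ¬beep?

Holds

F ¬beep holds at every position 0..8, and those are all positions ever visited, so G F ¬beep holds.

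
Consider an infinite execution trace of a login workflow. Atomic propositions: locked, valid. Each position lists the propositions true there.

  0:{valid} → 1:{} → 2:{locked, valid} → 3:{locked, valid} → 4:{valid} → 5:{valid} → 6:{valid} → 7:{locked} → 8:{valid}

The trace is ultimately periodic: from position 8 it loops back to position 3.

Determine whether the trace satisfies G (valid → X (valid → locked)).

valid → X (valid → locked) must hold at every position from 0 onward. It fails at position 3, so G (valid → X (valid → locked)) is false.
Positions where valid holds: 0, 2, 3, 4, 5, 6, 8.
Check X (valid → locked) at each: 0→ok, 2→ok, 3→fails, 4→fails, 5→fails, 6→ok, 8→ok.

Does not hold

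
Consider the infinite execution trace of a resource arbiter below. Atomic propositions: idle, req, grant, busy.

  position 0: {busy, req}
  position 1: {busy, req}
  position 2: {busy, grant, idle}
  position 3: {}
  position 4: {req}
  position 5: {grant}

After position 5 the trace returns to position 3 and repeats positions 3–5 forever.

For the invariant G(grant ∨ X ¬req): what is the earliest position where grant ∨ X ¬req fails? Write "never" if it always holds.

At position 0 the labels are {busy, req} and the next position 1 has {busy, req}, so grant ∨ X ¬req is false there. This is the first violation.

0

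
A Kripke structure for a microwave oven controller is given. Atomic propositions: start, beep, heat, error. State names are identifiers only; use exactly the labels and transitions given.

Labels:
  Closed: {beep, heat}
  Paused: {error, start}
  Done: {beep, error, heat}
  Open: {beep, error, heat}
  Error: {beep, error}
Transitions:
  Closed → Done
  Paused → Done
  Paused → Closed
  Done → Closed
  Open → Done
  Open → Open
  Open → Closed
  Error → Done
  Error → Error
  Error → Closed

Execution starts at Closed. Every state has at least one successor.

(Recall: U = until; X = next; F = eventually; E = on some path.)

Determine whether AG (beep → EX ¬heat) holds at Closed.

States satisfying beep → EX ¬heat: {Paused, Error}.
States satisfying AG (beep → EX ¬heat): ∅.
Closed is reachable from Closed and violates beep → EX ¬heat, so AG fails at Closed.
Closed ∉ Sat(AG (beep → EX ¬heat)).

Violated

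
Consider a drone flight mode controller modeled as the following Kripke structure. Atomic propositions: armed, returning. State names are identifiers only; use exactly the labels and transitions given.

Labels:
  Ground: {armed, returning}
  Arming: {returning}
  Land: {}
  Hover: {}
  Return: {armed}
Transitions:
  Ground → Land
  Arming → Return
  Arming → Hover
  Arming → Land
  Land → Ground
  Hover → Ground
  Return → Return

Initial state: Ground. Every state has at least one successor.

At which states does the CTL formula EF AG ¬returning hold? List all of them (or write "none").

{Arming, Return}

States satisfying AG ¬returning: {Return}.
States satisfying EF AG ¬returning: {Arming, Return}.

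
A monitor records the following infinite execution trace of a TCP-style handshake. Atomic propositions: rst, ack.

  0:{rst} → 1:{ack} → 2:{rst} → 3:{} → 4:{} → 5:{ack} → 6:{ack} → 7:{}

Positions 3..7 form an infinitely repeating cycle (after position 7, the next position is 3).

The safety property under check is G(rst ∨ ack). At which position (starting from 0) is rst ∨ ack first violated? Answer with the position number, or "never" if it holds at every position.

Check rst ∨ ack at each position in order: 0 ✓, 1 ✓, 2 ✓.
At position 3 the labels are {}, so rst ∨ ack is false there. This is the first violation.

3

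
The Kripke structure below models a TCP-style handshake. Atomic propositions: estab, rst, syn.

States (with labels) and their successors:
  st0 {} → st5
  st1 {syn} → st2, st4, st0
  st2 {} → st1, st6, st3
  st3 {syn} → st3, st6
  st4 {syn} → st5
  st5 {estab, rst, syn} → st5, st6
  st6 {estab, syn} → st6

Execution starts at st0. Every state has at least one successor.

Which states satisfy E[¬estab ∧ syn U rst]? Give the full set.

States satisfying ¬estab ∧ syn: {st1, st3, st4}.
States satisfying rst: {st5}.
States satisfying E[¬estab ∧ syn U rst]: {st1, st4, st5}.

{st1, st4, st5}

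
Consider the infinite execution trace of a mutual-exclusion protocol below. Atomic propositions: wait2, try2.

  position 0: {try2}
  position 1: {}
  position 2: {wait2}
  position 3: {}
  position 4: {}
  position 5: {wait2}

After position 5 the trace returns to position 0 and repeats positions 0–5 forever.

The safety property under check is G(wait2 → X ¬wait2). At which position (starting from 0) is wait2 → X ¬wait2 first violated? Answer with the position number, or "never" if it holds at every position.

never

wait2 → X ¬wait2 holds at every position 0..5, and those are all the positions the trace ever visits, so the invariant G(wait2 → X ¬wait2) is never violated.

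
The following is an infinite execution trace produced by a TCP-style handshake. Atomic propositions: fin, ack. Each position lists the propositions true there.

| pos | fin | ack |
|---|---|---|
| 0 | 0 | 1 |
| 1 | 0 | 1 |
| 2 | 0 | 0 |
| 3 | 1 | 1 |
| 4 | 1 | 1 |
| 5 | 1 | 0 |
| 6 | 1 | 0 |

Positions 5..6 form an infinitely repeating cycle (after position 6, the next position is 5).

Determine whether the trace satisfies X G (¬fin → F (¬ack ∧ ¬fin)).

The position after 0 is 1; G (¬fin → F (¬ack ∧ ¬fin)) is true there.

Holds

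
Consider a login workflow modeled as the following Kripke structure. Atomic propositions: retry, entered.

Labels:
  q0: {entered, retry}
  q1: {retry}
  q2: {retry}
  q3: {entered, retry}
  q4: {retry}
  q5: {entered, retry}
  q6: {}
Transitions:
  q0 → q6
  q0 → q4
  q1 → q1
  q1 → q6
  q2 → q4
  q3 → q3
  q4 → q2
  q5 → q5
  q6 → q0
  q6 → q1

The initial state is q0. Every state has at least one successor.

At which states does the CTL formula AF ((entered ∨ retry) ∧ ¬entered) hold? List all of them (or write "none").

States satisfying (entered ∨ retry) ∧ ¬entered: {q1, q2, q4}.
States satisfying AF ((entered ∨ retry) ∧ ¬entered): {q1, q2, q4}.

{q1, q2, q4}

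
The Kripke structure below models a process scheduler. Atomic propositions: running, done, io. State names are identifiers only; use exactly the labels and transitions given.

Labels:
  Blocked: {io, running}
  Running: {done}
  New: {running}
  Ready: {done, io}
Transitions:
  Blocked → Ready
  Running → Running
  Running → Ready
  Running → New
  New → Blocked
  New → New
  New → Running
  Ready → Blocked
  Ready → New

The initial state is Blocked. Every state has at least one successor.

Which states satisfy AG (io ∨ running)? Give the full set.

none

States satisfying io ∨ running: {Blocked, New, Ready}.
States satisfying AG (io ∨ running): ∅.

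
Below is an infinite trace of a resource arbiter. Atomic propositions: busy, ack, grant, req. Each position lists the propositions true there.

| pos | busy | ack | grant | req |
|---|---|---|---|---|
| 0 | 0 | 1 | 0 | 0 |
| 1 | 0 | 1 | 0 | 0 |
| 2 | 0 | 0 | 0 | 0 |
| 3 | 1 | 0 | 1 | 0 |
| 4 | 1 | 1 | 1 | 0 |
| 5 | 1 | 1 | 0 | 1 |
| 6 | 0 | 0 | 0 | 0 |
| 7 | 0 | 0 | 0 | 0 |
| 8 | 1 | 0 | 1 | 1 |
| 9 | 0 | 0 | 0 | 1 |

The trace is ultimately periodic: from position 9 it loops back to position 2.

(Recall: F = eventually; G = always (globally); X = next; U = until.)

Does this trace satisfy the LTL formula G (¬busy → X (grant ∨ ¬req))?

Satisfied

¬busy → X (grant ∨ ¬req) holds at every position 0..9, and those are all positions ever visited, so G (¬busy → X (grant ∨ ¬req)) holds.
Positions where ¬busy holds: 0, 1, 2, 6, 7, 9.
Check X (grant ∨ ¬req) at each: 0→ok, 1→ok, 2→ok, 6→ok, 7→ok, 9→ok.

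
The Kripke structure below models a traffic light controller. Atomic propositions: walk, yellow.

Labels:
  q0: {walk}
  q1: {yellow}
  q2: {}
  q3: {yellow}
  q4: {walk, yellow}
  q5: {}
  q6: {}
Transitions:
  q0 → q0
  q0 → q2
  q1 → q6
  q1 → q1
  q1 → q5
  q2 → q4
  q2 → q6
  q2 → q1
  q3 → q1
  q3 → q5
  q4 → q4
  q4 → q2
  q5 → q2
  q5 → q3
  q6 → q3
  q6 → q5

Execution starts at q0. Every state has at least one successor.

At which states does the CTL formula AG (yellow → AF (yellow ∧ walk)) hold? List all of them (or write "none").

States satisfying yellow → AF (yellow ∧ walk): {q0, q2, q4, q5, q6}.
States satisfying AG (yellow → AF (yellow ∧ walk)): ∅.

none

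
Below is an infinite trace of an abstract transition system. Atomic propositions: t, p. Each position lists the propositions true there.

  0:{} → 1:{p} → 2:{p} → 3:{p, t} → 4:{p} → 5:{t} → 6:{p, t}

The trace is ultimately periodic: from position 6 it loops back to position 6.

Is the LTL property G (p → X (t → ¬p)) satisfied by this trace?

Does not hold

p → X (t → ¬p) must hold at every position from 0 onward. It fails at position 2, so G (p → X (t → ¬p)) is false.
Positions where p holds: 1, 2, 3, 4, 6.
Check X (t → ¬p) at each: 1→ok, 2→fails, 3→ok, 4→ok, 6→fails.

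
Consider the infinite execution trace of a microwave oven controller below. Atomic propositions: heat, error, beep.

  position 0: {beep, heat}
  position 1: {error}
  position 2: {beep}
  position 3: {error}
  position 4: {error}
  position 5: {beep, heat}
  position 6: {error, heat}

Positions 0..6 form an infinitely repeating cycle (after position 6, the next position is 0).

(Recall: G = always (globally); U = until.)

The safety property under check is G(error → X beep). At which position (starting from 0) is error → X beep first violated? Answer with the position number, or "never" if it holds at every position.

3

Check error → X beep at each position in order: 0 ✓, 1 ✓, 2 ✓.
At position 3 the labels are {error} and the next position 4 has {error}, so error → X beep is false there. This is the first violation.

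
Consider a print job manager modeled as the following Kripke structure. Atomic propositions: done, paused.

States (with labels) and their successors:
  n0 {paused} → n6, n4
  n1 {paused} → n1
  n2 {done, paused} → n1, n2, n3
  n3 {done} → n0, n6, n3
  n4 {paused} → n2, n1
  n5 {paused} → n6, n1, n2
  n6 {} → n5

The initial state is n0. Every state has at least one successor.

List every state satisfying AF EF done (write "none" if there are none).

States satisfying EF done: {n0, n2, n3, n4, n5, n6}.
States satisfying AF EF done: {n0, n2, n3, n4, n5, n6}.

{n0, n2, n3, n4, n5, n6}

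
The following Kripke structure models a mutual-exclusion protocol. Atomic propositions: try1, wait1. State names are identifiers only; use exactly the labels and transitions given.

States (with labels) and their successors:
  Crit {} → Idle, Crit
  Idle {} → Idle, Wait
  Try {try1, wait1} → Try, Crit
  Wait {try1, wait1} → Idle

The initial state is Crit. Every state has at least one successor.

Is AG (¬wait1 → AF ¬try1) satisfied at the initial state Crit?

Yes

States satisfying ¬wait1 → AF ¬try1: {Crit, Idle, Try, Wait}.
States satisfying AG (¬wait1 → AF ¬try1): {Crit, Idle, Try, Wait}.
Every state reachable from Crit satisfies ¬wait1 → AF ¬try1.
Crit ∈ Sat(AG (¬wait1 → AF ¬try1)).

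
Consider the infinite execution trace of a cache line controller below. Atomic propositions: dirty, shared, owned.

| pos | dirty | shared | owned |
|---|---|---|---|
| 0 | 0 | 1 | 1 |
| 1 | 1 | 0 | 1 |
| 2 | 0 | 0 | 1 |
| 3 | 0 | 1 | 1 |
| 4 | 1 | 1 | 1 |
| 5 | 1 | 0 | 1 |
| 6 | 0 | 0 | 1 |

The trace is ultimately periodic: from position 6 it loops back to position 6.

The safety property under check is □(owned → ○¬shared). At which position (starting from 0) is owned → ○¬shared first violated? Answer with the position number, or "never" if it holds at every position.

2

Check owned → ○¬shared at each position in order: 0 ✓, 1 ✓.
At position 2 the labels are {owned} and the next position 3 has {owned, shared}, so owned → ○¬shared is false there. This is the first violation.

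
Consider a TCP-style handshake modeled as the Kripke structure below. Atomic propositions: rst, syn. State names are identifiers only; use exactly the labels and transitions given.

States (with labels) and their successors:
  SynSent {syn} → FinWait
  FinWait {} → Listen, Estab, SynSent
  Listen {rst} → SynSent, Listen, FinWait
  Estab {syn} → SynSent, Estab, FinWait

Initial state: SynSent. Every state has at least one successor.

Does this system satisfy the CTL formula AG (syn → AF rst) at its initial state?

Does not hold

States satisfying syn → AF rst: {FinWait, Listen}.
States satisfying AG (syn → AF rst): ∅.
Estab is reachable from SynSent and violates syn → AF rst, so AG fails at SynSent.
SynSent ∉ Sat(AG (syn → AF rst)).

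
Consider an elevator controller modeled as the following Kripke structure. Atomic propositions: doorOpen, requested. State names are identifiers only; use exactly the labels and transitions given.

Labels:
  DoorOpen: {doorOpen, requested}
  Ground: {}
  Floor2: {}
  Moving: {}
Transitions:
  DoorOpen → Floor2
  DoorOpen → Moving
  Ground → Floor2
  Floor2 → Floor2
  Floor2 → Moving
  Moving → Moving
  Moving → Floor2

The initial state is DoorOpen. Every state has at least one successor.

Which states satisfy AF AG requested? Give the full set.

States satisfying AG requested: ∅.
States satisfying AF AG requested: ∅.

none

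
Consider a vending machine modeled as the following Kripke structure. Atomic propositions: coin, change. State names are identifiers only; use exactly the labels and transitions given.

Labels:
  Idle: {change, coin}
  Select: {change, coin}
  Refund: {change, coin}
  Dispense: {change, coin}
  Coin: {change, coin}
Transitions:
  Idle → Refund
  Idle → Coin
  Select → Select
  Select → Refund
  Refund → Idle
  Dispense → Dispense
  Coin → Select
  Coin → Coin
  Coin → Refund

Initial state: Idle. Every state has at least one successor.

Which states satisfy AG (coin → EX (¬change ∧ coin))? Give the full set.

none

States satisfying coin → EX (¬change ∧ coin): ∅.
States satisfying AG (coin → EX (¬change ∧ coin)): ∅.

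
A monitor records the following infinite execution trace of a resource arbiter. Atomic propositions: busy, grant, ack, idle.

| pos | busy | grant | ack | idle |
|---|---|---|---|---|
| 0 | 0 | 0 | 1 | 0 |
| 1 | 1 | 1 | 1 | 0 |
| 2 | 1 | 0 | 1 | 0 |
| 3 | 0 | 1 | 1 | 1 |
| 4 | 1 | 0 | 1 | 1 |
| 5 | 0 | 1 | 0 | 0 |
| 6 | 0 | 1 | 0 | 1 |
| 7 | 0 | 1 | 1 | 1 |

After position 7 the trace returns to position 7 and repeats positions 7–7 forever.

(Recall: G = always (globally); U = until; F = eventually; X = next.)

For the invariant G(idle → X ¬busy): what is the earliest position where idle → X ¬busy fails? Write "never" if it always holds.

3

Check idle → X ¬busy at each position in order: 0 ✓, 1 ✓, 2 ✓.
At position 3 the labels are {ack, grant, idle} and the next position 4 has {ack, busy, idle}, so idle → X ¬busy is false there. This is the first violation.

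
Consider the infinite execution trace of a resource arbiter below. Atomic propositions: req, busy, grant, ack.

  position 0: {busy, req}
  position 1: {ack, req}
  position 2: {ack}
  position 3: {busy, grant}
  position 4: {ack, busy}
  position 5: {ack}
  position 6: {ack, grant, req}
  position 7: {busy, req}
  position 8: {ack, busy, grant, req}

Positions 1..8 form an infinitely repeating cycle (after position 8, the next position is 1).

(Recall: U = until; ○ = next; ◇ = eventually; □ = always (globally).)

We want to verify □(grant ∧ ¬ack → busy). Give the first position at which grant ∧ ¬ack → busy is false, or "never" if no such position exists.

grant ∧ ¬ack → busy holds at every position 0..8, and those are all the positions the trace ever visits, so the invariant □(grant ∧ ¬ack → busy) is never violated.

never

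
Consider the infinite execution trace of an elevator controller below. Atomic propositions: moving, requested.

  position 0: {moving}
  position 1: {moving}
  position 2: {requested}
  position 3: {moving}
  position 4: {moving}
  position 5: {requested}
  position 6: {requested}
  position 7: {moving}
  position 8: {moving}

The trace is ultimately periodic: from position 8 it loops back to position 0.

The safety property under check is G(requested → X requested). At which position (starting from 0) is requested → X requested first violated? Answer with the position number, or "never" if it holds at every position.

Check requested → X requested at each position in order: 0 ✓, 1 ✓.
At position 2 the labels are {requested} and the next position 3 has {moving}, so requested → X requested is false there. This is the first violation.

2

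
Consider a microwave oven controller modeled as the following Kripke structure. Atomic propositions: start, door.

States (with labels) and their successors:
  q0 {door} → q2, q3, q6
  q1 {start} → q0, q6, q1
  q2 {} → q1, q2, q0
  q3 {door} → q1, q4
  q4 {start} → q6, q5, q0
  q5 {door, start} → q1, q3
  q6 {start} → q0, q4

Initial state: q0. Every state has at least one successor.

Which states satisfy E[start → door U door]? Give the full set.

States satisfying start → door: {q0, q2, q3, q5}.
States satisfying door: {q0, q3, q5}.
States satisfying E[start → door U door]: {q0, q2, q3, q5}.

{q0, q2, q3, q5}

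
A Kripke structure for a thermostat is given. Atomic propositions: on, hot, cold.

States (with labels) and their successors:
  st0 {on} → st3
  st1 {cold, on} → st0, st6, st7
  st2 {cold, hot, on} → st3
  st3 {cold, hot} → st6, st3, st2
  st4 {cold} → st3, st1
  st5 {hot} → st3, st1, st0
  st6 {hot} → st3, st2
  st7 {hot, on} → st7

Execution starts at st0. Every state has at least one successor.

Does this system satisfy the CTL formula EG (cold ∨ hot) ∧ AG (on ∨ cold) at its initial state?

States satisfying cold ∨ hot: {st1, st2, st3, st4, st5, st6, st7}.
States satisfying EG (cold ∨ hot): {st1, st2, st3, st4, st5, st6, st7}.
States satisfying on ∨ cold: {st0, st1, st2, st3, st4, st7}.
States satisfying AG (on ∨ cold): {st7}.
States satisfying EG (cold ∨ hot) ∧ AG (on ∨ cold): {st7}.
st0 ∉ Sat(EG (cold ∨ hot) ∧ AG (on ∨ cold)).

No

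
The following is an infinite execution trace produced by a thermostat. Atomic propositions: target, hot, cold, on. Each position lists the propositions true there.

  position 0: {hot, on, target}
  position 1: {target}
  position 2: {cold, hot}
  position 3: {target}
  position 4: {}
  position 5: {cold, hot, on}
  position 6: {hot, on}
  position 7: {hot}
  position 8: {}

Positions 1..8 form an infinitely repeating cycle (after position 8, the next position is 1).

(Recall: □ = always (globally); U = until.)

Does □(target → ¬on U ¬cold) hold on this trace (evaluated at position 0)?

Holds

target → ¬on U ¬cold holds at every position 0..8, and those are all positions ever visited, so □(target → ¬on U ¬cold) holds.
Positions where target holds: 0, 1, 3.
Check ¬on U ¬cold at each: 0→ok, 1→ok, 3→ok.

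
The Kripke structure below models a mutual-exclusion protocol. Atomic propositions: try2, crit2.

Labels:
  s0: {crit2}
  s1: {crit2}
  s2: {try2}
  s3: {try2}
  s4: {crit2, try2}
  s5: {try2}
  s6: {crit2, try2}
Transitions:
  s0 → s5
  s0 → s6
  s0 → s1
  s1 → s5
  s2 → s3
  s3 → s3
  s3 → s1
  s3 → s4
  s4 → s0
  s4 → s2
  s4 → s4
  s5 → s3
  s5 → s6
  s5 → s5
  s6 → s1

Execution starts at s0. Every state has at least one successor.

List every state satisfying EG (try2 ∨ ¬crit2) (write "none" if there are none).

States satisfying try2 ∨ ¬crit2: {s2, s3, s4, s5, s6}.
States satisfying EG (try2 ∨ ¬crit2): {s2, s3, s4, s5}.

{s2, s3, s4, s5}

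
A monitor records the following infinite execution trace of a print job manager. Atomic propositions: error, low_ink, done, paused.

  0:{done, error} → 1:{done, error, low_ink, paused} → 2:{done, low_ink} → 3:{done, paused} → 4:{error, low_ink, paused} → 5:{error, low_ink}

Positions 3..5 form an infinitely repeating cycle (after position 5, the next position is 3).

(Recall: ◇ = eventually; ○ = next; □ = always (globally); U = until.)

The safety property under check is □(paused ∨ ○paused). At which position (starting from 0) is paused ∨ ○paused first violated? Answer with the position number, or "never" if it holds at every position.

paused ∨ ○paused holds at every position 0..5, and those are all the positions the trace ever visits, so the invariant □(paused ∨ ○paused) is never violated.

never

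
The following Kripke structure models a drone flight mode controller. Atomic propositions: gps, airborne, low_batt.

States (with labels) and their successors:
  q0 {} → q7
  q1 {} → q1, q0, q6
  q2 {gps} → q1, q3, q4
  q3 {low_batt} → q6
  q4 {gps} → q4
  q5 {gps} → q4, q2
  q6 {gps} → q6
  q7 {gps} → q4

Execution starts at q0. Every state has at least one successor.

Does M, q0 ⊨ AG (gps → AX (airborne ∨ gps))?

Yes

States satisfying gps → AX (airborne ∨ gps): {q0, q1, q3, q4, q5, q6, q7}.
States satisfying AG (gps → AX (airborne ∨ gps)): {q0, q1, q3, q4, q6, q7}.
Every state reachable from q0 satisfies gps → AX (airborne ∨ gps).
q0 ∈ Sat(AG (gps → AX (airborne ∨ gps))).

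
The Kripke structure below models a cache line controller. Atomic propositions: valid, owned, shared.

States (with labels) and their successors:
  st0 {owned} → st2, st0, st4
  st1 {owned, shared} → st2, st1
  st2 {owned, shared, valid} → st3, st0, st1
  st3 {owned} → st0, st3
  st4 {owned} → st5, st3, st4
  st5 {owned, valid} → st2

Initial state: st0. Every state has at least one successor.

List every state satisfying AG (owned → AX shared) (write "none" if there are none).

States satisfying owned → AX shared: {st1, st5}.
States satisfying AG (owned → AX shared): ∅.

none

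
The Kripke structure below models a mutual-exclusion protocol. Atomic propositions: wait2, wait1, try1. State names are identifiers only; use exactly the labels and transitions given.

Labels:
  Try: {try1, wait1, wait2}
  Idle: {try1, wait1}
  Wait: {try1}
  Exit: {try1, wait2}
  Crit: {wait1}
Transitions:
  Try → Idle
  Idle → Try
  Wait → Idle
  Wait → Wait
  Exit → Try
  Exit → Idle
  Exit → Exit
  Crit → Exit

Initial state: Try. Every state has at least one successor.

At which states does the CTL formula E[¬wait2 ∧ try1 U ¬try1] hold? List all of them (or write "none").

States satisfying ¬wait2 ∧ try1: {Idle, Wait}.
States satisfying ¬try1: {Crit}.
States satisfying E[¬wait2 ∧ try1 U ¬try1]: {Crit}.

{Crit}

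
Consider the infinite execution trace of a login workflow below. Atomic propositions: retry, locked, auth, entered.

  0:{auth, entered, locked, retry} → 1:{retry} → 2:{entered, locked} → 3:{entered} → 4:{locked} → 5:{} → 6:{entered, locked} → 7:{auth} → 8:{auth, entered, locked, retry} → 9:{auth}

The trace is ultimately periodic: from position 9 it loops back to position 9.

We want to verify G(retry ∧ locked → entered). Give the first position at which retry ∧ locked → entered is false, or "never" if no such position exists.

never

retry ∧ locked → entered holds at every position 0..9, and those are all the positions the trace ever visits, so the invariant G(retry ∧ locked → entered) is never violated.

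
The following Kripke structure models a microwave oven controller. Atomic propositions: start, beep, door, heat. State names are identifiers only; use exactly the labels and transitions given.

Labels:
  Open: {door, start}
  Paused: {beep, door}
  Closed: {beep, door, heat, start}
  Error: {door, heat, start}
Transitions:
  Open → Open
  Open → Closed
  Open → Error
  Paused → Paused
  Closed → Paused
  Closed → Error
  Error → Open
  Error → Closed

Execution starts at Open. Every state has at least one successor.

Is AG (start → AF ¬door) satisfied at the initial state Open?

No

States satisfying start → AF ¬door: {Paused}.
States satisfying AG (start → AF ¬door): {Paused}.
Closed is reachable from Open and violates start → AF ¬door, so AG fails at Open.
Open ∉ Sat(AG (start → AF ¬door)).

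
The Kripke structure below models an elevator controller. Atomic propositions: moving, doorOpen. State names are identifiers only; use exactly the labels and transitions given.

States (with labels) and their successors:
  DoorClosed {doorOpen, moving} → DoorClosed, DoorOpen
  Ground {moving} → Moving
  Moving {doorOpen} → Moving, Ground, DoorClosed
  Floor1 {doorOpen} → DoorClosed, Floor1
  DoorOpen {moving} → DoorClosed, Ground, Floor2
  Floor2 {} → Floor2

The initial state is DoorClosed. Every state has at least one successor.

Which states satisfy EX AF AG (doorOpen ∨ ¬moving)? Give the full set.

States satisfying AF AG (doorOpen ∨ ¬moving): {Floor2}.
States satisfying EX AF AG (doorOpen ∨ ¬moving): {DoorOpen, Floor2}.

{DoorOpen, Floor2}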